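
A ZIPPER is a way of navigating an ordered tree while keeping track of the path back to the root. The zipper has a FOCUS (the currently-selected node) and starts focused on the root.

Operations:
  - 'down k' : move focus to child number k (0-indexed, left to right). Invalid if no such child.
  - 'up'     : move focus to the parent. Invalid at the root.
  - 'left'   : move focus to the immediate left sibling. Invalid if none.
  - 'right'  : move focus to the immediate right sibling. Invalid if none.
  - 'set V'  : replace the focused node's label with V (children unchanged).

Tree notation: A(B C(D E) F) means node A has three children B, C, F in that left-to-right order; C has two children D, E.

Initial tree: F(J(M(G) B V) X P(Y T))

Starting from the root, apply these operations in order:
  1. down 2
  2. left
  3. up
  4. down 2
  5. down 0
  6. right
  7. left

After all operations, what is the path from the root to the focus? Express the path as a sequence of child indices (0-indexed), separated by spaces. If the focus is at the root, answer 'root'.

Answer: 2 0

Derivation:
Step 1 (down 2): focus=P path=2 depth=1 children=['Y', 'T'] left=['J', 'X'] right=[] parent=F
Step 2 (left): focus=X path=1 depth=1 children=[] left=['J'] right=['P'] parent=F
Step 3 (up): focus=F path=root depth=0 children=['J', 'X', 'P'] (at root)
Step 4 (down 2): focus=P path=2 depth=1 children=['Y', 'T'] left=['J', 'X'] right=[] parent=F
Step 5 (down 0): focus=Y path=2/0 depth=2 children=[] left=[] right=['T'] parent=P
Step 6 (right): focus=T path=2/1 depth=2 children=[] left=['Y'] right=[] parent=P
Step 7 (left): focus=Y path=2/0 depth=2 children=[] left=[] right=['T'] parent=P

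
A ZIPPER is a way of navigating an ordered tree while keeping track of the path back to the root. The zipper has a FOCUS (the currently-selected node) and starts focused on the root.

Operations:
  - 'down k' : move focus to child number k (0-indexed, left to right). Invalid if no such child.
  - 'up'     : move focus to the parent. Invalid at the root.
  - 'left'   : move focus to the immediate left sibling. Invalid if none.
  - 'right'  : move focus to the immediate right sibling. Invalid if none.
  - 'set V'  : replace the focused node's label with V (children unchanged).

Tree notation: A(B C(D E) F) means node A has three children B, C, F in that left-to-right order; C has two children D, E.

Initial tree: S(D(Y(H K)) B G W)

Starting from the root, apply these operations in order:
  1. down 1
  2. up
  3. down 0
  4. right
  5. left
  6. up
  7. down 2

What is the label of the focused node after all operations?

Step 1 (down 1): focus=B path=1 depth=1 children=[] left=['D'] right=['G', 'W'] parent=S
Step 2 (up): focus=S path=root depth=0 children=['D', 'B', 'G', 'W'] (at root)
Step 3 (down 0): focus=D path=0 depth=1 children=['Y'] left=[] right=['B', 'G', 'W'] parent=S
Step 4 (right): focus=B path=1 depth=1 children=[] left=['D'] right=['G', 'W'] parent=S
Step 5 (left): focus=D path=0 depth=1 children=['Y'] left=[] right=['B', 'G', 'W'] parent=S
Step 6 (up): focus=S path=root depth=0 children=['D', 'B', 'G', 'W'] (at root)
Step 7 (down 2): focus=G path=2 depth=1 children=[] left=['D', 'B'] right=['W'] parent=S

Answer: G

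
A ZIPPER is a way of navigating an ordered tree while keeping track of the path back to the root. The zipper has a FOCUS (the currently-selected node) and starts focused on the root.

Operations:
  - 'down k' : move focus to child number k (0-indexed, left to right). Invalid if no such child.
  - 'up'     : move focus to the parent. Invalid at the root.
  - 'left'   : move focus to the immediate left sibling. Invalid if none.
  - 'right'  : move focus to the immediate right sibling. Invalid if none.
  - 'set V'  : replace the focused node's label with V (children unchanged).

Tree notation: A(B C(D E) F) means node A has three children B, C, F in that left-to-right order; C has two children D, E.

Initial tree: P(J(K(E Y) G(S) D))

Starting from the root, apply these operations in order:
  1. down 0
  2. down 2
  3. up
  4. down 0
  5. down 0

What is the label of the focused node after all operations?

Answer: E

Derivation:
Step 1 (down 0): focus=J path=0 depth=1 children=['K', 'G', 'D'] left=[] right=[] parent=P
Step 2 (down 2): focus=D path=0/2 depth=2 children=[] left=['K', 'G'] right=[] parent=J
Step 3 (up): focus=J path=0 depth=1 children=['K', 'G', 'D'] left=[] right=[] parent=P
Step 4 (down 0): focus=K path=0/0 depth=2 children=['E', 'Y'] left=[] right=['G', 'D'] parent=J
Step 5 (down 0): focus=E path=0/0/0 depth=3 children=[] left=[] right=['Y'] parent=K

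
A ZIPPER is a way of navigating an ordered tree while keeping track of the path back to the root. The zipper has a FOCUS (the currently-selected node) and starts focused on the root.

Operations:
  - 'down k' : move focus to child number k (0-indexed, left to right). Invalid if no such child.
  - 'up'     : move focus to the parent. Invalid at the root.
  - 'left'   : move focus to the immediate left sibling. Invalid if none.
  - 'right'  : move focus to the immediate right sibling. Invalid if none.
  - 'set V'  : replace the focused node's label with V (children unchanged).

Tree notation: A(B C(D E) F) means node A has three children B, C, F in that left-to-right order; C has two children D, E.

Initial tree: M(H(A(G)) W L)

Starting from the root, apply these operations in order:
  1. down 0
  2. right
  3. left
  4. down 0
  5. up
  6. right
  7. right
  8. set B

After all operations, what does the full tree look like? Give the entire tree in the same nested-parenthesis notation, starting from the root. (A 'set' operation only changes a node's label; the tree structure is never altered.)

Step 1 (down 0): focus=H path=0 depth=1 children=['A'] left=[] right=['W', 'L'] parent=M
Step 2 (right): focus=W path=1 depth=1 children=[] left=['H'] right=['L'] parent=M
Step 3 (left): focus=H path=0 depth=1 children=['A'] left=[] right=['W', 'L'] parent=M
Step 4 (down 0): focus=A path=0/0 depth=2 children=['G'] left=[] right=[] parent=H
Step 5 (up): focus=H path=0 depth=1 children=['A'] left=[] right=['W', 'L'] parent=M
Step 6 (right): focus=W path=1 depth=1 children=[] left=['H'] right=['L'] parent=M
Step 7 (right): focus=L path=2 depth=1 children=[] left=['H', 'W'] right=[] parent=M
Step 8 (set B): focus=B path=2 depth=1 children=[] left=['H', 'W'] right=[] parent=M

Answer: M(H(A(G)) W B)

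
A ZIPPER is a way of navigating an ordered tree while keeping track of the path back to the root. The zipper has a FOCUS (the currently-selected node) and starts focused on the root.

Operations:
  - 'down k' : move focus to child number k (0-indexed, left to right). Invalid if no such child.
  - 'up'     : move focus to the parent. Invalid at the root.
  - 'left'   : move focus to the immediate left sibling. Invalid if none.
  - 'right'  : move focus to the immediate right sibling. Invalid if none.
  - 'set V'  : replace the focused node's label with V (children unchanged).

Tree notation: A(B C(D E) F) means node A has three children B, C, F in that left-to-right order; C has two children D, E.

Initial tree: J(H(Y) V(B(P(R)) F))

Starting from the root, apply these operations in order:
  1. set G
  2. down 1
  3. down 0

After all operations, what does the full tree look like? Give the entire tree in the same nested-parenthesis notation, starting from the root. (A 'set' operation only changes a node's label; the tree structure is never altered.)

Answer: G(H(Y) V(B(P(R)) F))

Derivation:
Step 1 (set G): focus=G path=root depth=0 children=['H', 'V'] (at root)
Step 2 (down 1): focus=V path=1 depth=1 children=['B', 'F'] left=['H'] right=[] parent=G
Step 3 (down 0): focus=B path=1/0 depth=2 children=['P'] left=[] right=['F'] parent=V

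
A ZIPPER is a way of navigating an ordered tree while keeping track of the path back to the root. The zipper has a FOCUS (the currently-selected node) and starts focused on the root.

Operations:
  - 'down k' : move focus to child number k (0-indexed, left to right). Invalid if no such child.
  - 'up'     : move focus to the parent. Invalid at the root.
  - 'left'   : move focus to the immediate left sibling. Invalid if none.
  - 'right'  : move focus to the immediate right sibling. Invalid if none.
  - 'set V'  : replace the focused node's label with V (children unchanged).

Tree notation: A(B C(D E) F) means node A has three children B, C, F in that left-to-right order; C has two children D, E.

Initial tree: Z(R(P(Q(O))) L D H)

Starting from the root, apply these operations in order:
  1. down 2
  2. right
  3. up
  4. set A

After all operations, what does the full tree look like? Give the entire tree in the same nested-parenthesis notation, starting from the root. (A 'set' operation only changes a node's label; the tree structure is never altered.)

Step 1 (down 2): focus=D path=2 depth=1 children=[] left=['R', 'L'] right=['H'] parent=Z
Step 2 (right): focus=H path=3 depth=1 children=[] left=['R', 'L', 'D'] right=[] parent=Z
Step 3 (up): focus=Z path=root depth=0 children=['R', 'L', 'D', 'H'] (at root)
Step 4 (set A): focus=A path=root depth=0 children=['R', 'L', 'D', 'H'] (at root)

Answer: A(R(P(Q(O))) L D H)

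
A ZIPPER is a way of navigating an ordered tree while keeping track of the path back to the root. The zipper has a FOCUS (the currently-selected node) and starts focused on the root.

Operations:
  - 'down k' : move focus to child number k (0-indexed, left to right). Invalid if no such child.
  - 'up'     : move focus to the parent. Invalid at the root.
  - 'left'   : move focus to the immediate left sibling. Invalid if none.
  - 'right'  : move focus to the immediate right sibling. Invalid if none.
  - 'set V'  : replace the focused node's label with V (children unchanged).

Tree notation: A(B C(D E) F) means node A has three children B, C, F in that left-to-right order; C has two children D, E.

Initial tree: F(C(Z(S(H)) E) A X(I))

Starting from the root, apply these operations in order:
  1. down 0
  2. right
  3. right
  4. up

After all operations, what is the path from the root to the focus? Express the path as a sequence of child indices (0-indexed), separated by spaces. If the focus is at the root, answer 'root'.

Step 1 (down 0): focus=C path=0 depth=1 children=['Z', 'E'] left=[] right=['A', 'X'] parent=F
Step 2 (right): focus=A path=1 depth=1 children=[] left=['C'] right=['X'] parent=F
Step 3 (right): focus=X path=2 depth=1 children=['I'] left=['C', 'A'] right=[] parent=F
Step 4 (up): focus=F path=root depth=0 children=['C', 'A', 'X'] (at root)

Answer: root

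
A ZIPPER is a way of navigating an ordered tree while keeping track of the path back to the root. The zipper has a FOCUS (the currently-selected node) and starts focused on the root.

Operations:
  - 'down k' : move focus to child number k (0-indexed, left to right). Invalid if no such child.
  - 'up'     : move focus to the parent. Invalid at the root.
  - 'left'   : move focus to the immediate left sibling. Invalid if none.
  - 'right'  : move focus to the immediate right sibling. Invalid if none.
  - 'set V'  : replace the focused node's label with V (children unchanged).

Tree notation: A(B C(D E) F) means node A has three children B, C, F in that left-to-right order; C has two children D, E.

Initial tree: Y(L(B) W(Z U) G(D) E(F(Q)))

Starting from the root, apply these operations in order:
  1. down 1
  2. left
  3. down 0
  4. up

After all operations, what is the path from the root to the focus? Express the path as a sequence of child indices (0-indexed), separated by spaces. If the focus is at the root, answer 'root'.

Answer: 0

Derivation:
Step 1 (down 1): focus=W path=1 depth=1 children=['Z', 'U'] left=['L'] right=['G', 'E'] parent=Y
Step 2 (left): focus=L path=0 depth=1 children=['B'] left=[] right=['W', 'G', 'E'] parent=Y
Step 3 (down 0): focus=B path=0/0 depth=2 children=[] left=[] right=[] parent=L
Step 4 (up): focus=L path=0 depth=1 children=['B'] left=[] right=['W', 'G', 'E'] parent=Y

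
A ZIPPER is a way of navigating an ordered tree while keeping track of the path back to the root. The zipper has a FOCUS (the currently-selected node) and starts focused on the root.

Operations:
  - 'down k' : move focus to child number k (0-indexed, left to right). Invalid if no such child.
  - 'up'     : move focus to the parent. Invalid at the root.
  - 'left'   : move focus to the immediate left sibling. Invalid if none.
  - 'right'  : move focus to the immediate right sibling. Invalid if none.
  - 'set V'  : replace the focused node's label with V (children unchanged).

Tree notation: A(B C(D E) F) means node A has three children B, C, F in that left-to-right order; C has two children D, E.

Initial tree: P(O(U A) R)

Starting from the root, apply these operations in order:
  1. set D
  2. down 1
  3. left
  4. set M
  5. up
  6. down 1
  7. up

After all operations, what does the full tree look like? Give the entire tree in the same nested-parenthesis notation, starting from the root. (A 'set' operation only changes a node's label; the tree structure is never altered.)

Step 1 (set D): focus=D path=root depth=0 children=['O', 'R'] (at root)
Step 2 (down 1): focus=R path=1 depth=1 children=[] left=['O'] right=[] parent=D
Step 3 (left): focus=O path=0 depth=1 children=['U', 'A'] left=[] right=['R'] parent=D
Step 4 (set M): focus=M path=0 depth=1 children=['U', 'A'] left=[] right=['R'] parent=D
Step 5 (up): focus=D path=root depth=0 children=['M', 'R'] (at root)
Step 6 (down 1): focus=R path=1 depth=1 children=[] left=['M'] right=[] parent=D
Step 7 (up): focus=D path=root depth=0 children=['M', 'R'] (at root)

Answer: D(M(U A) R)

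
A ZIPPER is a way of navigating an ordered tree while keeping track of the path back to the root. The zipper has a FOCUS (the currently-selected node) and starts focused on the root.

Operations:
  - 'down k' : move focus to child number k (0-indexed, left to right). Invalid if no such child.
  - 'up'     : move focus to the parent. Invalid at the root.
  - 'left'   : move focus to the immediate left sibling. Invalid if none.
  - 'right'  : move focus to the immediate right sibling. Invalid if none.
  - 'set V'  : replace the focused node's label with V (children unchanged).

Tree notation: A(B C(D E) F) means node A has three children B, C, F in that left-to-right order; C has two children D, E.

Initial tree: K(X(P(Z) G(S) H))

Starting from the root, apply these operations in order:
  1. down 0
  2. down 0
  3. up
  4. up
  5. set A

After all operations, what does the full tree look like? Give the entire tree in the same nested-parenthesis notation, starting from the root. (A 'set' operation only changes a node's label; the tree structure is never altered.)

Step 1 (down 0): focus=X path=0 depth=1 children=['P', 'G', 'H'] left=[] right=[] parent=K
Step 2 (down 0): focus=P path=0/0 depth=2 children=['Z'] left=[] right=['G', 'H'] parent=X
Step 3 (up): focus=X path=0 depth=1 children=['P', 'G', 'H'] left=[] right=[] parent=K
Step 4 (up): focus=K path=root depth=0 children=['X'] (at root)
Step 5 (set A): focus=A path=root depth=0 children=['X'] (at root)

Answer: A(X(P(Z) G(S) H))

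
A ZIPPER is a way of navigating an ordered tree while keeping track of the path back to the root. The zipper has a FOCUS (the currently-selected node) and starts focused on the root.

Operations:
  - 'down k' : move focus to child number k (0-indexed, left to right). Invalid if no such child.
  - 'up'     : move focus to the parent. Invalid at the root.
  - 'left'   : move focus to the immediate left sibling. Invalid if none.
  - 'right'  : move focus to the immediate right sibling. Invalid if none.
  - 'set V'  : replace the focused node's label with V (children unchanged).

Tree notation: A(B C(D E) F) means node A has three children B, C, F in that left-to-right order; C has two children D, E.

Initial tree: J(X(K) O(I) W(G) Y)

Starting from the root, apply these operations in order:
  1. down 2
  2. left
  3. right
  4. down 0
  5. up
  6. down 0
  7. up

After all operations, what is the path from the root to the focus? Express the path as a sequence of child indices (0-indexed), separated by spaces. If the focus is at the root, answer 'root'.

Step 1 (down 2): focus=W path=2 depth=1 children=['G'] left=['X', 'O'] right=['Y'] parent=J
Step 2 (left): focus=O path=1 depth=1 children=['I'] left=['X'] right=['W', 'Y'] parent=J
Step 3 (right): focus=W path=2 depth=1 children=['G'] left=['X', 'O'] right=['Y'] parent=J
Step 4 (down 0): focus=G path=2/0 depth=2 children=[] left=[] right=[] parent=W
Step 5 (up): focus=W path=2 depth=1 children=['G'] left=['X', 'O'] right=['Y'] parent=J
Step 6 (down 0): focus=G path=2/0 depth=2 children=[] left=[] right=[] parent=W
Step 7 (up): focus=W path=2 depth=1 children=['G'] left=['X', 'O'] right=['Y'] parent=J

Answer: 2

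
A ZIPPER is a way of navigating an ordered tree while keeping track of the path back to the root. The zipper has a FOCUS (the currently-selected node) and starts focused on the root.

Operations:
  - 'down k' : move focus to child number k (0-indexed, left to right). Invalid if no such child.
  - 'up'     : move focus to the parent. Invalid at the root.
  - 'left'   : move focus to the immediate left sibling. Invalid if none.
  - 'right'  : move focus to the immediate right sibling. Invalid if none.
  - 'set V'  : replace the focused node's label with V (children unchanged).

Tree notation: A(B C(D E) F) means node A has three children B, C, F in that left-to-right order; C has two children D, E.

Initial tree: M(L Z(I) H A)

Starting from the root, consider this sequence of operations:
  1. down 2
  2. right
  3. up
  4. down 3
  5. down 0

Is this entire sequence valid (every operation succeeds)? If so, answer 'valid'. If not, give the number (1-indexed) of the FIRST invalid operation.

Step 1 (down 2): focus=H path=2 depth=1 children=[] left=['L', 'Z'] right=['A'] parent=M
Step 2 (right): focus=A path=3 depth=1 children=[] left=['L', 'Z', 'H'] right=[] parent=M
Step 3 (up): focus=M path=root depth=0 children=['L', 'Z', 'H', 'A'] (at root)
Step 4 (down 3): focus=A path=3 depth=1 children=[] left=['L', 'Z', 'H'] right=[] parent=M
Step 5 (down 0): INVALID

Answer: 5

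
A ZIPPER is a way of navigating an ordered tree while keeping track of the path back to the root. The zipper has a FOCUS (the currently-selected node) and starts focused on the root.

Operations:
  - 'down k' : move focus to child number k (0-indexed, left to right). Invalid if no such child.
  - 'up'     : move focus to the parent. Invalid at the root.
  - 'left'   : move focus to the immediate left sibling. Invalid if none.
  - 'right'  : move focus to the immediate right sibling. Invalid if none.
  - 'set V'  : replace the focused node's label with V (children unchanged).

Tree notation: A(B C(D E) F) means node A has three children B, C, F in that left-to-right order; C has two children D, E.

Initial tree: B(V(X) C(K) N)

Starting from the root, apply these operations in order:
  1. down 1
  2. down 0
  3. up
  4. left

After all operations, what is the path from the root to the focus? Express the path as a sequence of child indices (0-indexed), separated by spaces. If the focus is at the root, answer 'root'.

Step 1 (down 1): focus=C path=1 depth=1 children=['K'] left=['V'] right=['N'] parent=B
Step 2 (down 0): focus=K path=1/0 depth=2 children=[] left=[] right=[] parent=C
Step 3 (up): focus=C path=1 depth=1 children=['K'] left=['V'] right=['N'] parent=B
Step 4 (left): focus=V path=0 depth=1 children=['X'] left=[] right=['C', 'N'] parent=B

Answer: 0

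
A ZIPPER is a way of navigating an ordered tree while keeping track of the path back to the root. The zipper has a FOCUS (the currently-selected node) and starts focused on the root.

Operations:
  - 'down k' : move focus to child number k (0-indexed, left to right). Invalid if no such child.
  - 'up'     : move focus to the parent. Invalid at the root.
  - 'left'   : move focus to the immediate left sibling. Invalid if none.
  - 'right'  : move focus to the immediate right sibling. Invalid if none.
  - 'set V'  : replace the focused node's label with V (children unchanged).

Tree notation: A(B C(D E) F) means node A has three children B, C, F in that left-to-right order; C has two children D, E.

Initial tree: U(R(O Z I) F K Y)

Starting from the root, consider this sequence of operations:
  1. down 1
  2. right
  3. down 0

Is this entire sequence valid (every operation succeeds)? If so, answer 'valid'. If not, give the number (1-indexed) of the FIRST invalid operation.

Answer: 3

Derivation:
Step 1 (down 1): focus=F path=1 depth=1 children=[] left=['R'] right=['K', 'Y'] parent=U
Step 2 (right): focus=K path=2 depth=1 children=[] left=['R', 'F'] right=['Y'] parent=U
Step 3 (down 0): INVALID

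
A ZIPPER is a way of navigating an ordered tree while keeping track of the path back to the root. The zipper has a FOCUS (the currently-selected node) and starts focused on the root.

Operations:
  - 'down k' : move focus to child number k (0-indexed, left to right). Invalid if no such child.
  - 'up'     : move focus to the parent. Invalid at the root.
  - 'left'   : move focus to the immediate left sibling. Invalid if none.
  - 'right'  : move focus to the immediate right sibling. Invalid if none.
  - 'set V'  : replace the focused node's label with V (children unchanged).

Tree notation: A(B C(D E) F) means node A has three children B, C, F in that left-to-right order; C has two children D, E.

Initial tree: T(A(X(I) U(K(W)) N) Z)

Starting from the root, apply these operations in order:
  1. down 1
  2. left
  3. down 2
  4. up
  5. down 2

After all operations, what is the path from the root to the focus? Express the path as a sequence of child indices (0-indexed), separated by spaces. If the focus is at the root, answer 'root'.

Step 1 (down 1): focus=Z path=1 depth=1 children=[] left=['A'] right=[] parent=T
Step 2 (left): focus=A path=0 depth=1 children=['X', 'U', 'N'] left=[] right=['Z'] parent=T
Step 3 (down 2): focus=N path=0/2 depth=2 children=[] left=['X', 'U'] right=[] parent=A
Step 4 (up): focus=A path=0 depth=1 children=['X', 'U', 'N'] left=[] right=['Z'] parent=T
Step 5 (down 2): focus=N path=0/2 depth=2 children=[] left=['X', 'U'] right=[] parent=A

Answer: 0 2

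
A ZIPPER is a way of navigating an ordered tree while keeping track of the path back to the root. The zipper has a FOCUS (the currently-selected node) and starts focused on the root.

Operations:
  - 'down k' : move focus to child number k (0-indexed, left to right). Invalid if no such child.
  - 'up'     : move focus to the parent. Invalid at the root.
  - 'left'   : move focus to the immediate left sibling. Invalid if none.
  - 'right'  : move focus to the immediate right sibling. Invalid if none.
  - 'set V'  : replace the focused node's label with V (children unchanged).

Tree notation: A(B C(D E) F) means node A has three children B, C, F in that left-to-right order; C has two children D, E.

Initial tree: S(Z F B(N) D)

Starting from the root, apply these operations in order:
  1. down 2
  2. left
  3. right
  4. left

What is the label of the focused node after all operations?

Step 1 (down 2): focus=B path=2 depth=1 children=['N'] left=['Z', 'F'] right=['D'] parent=S
Step 2 (left): focus=F path=1 depth=1 children=[] left=['Z'] right=['B', 'D'] parent=S
Step 3 (right): focus=B path=2 depth=1 children=['N'] left=['Z', 'F'] right=['D'] parent=S
Step 4 (left): focus=F path=1 depth=1 children=[] left=['Z'] right=['B', 'D'] parent=S

Answer: F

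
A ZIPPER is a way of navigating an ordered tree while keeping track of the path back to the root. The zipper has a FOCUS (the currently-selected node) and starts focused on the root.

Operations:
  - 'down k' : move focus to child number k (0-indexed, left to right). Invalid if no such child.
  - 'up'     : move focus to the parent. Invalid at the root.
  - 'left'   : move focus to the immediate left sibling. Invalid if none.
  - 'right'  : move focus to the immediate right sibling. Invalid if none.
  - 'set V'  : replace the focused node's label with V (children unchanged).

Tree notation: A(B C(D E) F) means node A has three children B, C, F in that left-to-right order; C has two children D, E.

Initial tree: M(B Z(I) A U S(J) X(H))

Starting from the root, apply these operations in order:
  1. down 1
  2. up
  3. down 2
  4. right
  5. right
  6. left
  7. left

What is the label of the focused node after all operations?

Step 1 (down 1): focus=Z path=1 depth=1 children=['I'] left=['B'] right=['A', 'U', 'S', 'X'] parent=M
Step 2 (up): focus=M path=root depth=0 children=['B', 'Z', 'A', 'U', 'S', 'X'] (at root)
Step 3 (down 2): focus=A path=2 depth=1 children=[] left=['B', 'Z'] right=['U', 'S', 'X'] parent=M
Step 4 (right): focus=U path=3 depth=1 children=[] left=['B', 'Z', 'A'] right=['S', 'X'] parent=M
Step 5 (right): focus=S path=4 depth=1 children=['J'] left=['B', 'Z', 'A', 'U'] right=['X'] parent=M
Step 6 (left): focus=U path=3 depth=1 children=[] left=['B', 'Z', 'A'] right=['S', 'X'] parent=M
Step 7 (left): focus=A path=2 depth=1 children=[] left=['B', 'Z'] right=['U', 'S', 'X'] parent=M

Answer: A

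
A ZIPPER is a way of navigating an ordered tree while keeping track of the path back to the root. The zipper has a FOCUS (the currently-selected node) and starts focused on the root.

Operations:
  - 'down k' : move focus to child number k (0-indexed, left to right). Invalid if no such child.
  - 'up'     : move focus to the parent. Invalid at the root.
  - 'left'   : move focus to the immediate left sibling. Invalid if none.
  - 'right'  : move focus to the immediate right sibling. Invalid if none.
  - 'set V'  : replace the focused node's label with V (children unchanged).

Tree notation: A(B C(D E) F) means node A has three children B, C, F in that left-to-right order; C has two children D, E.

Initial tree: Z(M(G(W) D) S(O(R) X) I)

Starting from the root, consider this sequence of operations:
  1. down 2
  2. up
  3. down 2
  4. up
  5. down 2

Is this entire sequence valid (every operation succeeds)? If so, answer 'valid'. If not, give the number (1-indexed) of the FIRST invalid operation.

Answer: valid

Derivation:
Step 1 (down 2): focus=I path=2 depth=1 children=[] left=['M', 'S'] right=[] parent=Z
Step 2 (up): focus=Z path=root depth=0 children=['M', 'S', 'I'] (at root)
Step 3 (down 2): focus=I path=2 depth=1 children=[] left=['M', 'S'] right=[] parent=Z
Step 4 (up): focus=Z path=root depth=0 children=['M', 'S', 'I'] (at root)
Step 5 (down 2): focus=I path=2 depth=1 children=[] left=['M', 'S'] right=[] parent=Z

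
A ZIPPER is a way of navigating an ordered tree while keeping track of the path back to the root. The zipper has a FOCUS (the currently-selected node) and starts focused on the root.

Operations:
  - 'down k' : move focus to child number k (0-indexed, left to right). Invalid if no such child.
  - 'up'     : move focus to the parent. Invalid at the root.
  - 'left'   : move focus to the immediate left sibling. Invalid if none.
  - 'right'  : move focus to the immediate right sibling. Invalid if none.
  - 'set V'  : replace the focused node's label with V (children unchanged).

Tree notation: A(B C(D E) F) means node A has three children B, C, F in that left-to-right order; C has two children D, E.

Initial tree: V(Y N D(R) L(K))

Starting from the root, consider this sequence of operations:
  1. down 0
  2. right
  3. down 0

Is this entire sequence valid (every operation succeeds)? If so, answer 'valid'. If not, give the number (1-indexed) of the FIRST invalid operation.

Answer: 3

Derivation:
Step 1 (down 0): focus=Y path=0 depth=1 children=[] left=[] right=['N', 'D', 'L'] parent=V
Step 2 (right): focus=N path=1 depth=1 children=[] left=['Y'] right=['D', 'L'] parent=V
Step 3 (down 0): INVALID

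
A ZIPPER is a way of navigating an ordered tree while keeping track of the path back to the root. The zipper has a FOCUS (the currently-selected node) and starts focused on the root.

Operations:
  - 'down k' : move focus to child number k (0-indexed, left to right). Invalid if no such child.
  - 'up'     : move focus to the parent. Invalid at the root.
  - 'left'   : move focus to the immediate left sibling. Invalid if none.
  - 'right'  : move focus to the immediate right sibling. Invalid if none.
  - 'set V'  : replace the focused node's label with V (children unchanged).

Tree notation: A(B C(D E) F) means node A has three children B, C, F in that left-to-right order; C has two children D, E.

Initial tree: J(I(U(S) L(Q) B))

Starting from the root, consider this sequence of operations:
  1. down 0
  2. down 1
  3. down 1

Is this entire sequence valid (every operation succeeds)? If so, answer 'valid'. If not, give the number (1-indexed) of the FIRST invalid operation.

Answer: 3

Derivation:
Step 1 (down 0): focus=I path=0 depth=1 children=['U', 'L', 'B'] left=[] right=[] parent=J
Step 2 (down 1): focus=L path=0/1 depth=2 children=['Q'] left=['U'] right=['B'] parent=I
Step 3 (down 1): INVALID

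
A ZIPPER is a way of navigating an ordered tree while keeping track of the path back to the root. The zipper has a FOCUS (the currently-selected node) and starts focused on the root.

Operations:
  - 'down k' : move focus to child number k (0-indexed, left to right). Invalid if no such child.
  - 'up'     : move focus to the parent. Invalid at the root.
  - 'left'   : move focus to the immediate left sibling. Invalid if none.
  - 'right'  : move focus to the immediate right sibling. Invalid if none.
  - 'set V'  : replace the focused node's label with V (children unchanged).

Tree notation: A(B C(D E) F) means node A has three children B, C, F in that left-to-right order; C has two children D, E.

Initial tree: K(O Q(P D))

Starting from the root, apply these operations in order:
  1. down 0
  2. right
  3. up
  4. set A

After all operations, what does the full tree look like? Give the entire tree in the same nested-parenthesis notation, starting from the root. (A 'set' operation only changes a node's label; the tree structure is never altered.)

Step 1 (down 0): focus=O path=0 depth=1 children=[] left=[] right=['Q'] parent=K
Step 2 (right): focus=Q path=1 depth=1 children=['P', 'D'] left=['O'] right=[] parent=K
Step 3 (up): focus=K path=root depth=0 children=['O', 'Q'] (at root)
Step 4 (set A): focus=A path=root depth=0 children=['O', 'Q'] (at root)

Answer: A(O Q(P D))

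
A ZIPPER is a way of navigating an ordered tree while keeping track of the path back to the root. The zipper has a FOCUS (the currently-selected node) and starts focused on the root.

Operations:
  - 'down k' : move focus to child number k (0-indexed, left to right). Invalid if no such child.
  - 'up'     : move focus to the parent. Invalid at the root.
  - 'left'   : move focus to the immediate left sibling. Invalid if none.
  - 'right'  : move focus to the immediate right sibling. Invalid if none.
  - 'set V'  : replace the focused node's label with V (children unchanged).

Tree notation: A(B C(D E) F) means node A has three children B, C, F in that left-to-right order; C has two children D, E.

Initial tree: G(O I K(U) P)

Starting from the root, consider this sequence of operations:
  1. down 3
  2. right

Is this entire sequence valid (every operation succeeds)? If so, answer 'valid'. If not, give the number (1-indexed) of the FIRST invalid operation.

Step 1 (down 3): focus=P path=3 depth=1 children=[] left=['O', 'I', 'K'] right=[] parent=G
Step 2 (right): INVALID

Answer: 2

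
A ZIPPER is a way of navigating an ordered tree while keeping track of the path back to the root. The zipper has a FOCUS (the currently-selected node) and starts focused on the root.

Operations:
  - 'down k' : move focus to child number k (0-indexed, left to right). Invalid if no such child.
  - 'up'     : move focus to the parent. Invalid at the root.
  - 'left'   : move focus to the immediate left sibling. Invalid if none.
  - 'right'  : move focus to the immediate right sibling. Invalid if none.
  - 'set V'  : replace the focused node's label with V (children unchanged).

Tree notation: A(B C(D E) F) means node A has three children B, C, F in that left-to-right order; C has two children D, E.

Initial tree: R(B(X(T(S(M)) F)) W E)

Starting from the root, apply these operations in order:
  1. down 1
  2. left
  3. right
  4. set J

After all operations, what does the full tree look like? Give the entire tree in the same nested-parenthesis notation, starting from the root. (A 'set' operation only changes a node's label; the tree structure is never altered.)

Step 1 (down 1): focus=W path=1 depth=1 children=[] left=['B'] right=['E'] parent=R
Step 2 (left): focus=B path=0 depth=1 children=['X'] left=[] right=['W', 'E'] parent=R
Step 3 (right): focus=W path=1 depth=1 children=[] left=['B'] right=['E'] parent=R
Step 4 (set J): focus=J path=1 depth=1 children=[] left=['B'] right=['E'] parent=R

Answer: R(B(X(T(S(M)) F)) J E)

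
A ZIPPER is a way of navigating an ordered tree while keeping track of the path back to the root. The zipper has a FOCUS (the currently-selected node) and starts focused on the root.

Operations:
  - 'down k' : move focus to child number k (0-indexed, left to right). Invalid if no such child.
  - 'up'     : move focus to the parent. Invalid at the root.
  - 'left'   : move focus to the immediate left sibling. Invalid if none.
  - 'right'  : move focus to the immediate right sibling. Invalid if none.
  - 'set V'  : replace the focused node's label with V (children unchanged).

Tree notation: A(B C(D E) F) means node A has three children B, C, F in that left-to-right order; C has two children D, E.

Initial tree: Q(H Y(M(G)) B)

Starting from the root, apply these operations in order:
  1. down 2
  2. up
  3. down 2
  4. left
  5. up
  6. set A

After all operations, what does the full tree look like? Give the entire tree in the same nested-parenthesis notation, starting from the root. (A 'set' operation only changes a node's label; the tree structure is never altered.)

Answer: A(H Y(M(G)) B)

Derivation:
Step 1 (down 2): focus=B path=2 depth=1 children=[] left=['H', 'Y'] right=[] parent=Q
Step 2 (up): focus=Q path=root depth=0 children=['H', 'Y', 'B'] (at root)
Step 3 (down 2): focus=B path=2 depth=1 children=[] left=['H', 'Y'] right=[] parent=Q
Step 4 (left): focus=Y path=1 depth=1 children=['M'] left=['H'] right=['B'] parent=Q
Step 5 (up): focus=Q path=root depth=0 children=['H', 'Y', 'B'] (at root)
Step 6 (set A): focus=A path=root depth=0 children=['H', 'Y', 'B'] (at root)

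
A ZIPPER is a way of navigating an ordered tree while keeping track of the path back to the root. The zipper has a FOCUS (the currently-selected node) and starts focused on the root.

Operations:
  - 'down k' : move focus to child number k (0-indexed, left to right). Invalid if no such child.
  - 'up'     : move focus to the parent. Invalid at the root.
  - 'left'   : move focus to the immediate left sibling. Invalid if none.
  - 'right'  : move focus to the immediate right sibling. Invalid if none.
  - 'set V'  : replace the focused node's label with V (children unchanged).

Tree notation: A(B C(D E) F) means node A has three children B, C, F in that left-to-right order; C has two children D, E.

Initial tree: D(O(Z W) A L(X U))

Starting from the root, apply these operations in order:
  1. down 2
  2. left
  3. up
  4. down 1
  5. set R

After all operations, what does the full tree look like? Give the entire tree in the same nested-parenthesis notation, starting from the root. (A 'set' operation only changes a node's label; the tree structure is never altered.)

Step 1 (down 2): focus=L path=2 depth=1 children=['X', 'U'] left=['O', 'A'] right=[] parent=D
Step 2 (left): focus=A path=1 depth=1 children=[] left=['O'] right=['L'] parent=D
Step 3 (up): focus=D path=root depth=0 children=['O', 'A', 'L'] (at root)
Step 4 (down 1): focus=A path=1 depth=1 children=[] left=['O'] right=['L'] parent=D
Step 5 (set R): focus=R path=1 depth=1 children=[] left=['O'] right=['L'] parent=D

Answer: D(O(Z W) R L(X U))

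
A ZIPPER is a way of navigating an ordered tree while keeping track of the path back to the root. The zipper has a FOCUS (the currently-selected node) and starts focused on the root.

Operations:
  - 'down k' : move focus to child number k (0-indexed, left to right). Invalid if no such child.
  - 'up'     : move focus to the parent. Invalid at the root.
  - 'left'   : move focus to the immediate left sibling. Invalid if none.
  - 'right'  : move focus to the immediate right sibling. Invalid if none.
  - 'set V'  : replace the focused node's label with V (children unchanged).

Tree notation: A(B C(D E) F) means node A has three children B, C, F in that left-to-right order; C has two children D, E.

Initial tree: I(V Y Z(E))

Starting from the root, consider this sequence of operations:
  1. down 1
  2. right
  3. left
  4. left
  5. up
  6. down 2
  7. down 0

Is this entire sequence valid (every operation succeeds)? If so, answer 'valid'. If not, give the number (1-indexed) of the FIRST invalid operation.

Answer: valid

Derivation:
Step 1 (down 1): focus=Y path=1 depth=1 children=[] left=['V'] right=['Z'] parent=I
Step 2 (right): focus=Z path=2 depth=1 children=['E'] left=['V', 'Y'] right=[] parent=I
Step 3 (left): focus=Y path=1 depth=1 children=[] left=['V'] right=['Z'] parent=I
Step 4 (left): focus=V path=0 depth=1 children=[] left=[] right=['Y', 'Z'] parent=I
Step 5 (up): focus=I path=root depth=0 children=['V', 'Y', 'Z'] (at root)
Step 6 (down 2): focus=Z path=2 depth=1 children=['E'] left=['V', 'Y'] right=[] parent=I
Step 7 (down 0): focus=E path=2/0 depth=2 children=[] left=[] right=[] parent=Z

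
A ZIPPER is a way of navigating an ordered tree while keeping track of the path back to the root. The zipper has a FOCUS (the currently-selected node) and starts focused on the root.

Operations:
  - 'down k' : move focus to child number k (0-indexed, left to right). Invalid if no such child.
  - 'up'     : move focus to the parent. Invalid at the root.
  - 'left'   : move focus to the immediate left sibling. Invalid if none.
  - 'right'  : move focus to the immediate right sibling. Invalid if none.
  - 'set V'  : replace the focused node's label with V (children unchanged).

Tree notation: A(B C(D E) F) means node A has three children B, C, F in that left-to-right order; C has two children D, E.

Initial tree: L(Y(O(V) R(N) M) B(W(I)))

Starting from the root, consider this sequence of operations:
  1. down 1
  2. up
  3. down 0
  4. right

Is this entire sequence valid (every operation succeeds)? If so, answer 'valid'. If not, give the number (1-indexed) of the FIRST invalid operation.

Step 1 (down 1): focus=B path=1 depth=1 children=['W'] left=['Y'] right=[] parent=L
Step 2 (up): focus=L path=root depth=0 children=['Y', 'B'] (at root)
Step 3 (down 0): focus=Y path=0 depth=1 children=['O', 'R', 'M'] left=[] right=['B'] parent=L
Step 4 (right): focus=B path=1 depth=1 children=['W'] left=['Y'] right=[] parent=L

Answer: valid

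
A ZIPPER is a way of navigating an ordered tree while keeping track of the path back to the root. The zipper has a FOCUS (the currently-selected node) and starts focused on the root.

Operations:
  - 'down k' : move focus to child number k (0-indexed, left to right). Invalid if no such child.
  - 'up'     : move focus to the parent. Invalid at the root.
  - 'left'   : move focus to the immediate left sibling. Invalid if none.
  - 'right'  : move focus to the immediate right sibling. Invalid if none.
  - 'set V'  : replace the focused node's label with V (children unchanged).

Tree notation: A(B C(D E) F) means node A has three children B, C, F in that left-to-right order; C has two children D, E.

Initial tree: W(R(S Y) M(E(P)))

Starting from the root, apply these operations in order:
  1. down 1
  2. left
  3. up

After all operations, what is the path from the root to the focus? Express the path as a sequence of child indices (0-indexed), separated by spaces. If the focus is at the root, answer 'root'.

Step 1 (down 1): focus=M path=1 depth=1 children=['E'] left=['R'] right=[] parent=W
Step 2 (left): focus=R path=0 depth=1 children=['S', 'Y'] left=[] right=['M'] parent=W
Step 3 (up): focus=W path=root depth=0 children=['R', 'M'] (at root)

Answer: root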